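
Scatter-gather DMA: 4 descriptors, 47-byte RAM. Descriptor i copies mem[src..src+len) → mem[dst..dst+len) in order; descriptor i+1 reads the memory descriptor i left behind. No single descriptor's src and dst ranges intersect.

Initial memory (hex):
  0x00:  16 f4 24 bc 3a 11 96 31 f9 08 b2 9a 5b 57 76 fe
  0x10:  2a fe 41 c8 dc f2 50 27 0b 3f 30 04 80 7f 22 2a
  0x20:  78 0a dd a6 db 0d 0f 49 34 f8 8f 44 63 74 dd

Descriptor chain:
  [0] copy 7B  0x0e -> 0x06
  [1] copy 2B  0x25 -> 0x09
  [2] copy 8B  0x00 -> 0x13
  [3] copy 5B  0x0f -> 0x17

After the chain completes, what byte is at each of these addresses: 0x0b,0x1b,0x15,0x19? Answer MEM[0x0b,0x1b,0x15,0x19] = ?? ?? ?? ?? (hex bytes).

MEM[0x0b,0x1b,0x15,0x19] = c8 16 24 fe

  after D0: wrote 7B at 0x06 = 76fe2afe41c8dc
  after D1: wrote 2B at 0x09 = 0d0f
  after D2: wrote 8B at 0x13 = 16f424bc3a1176fe
  after D3: wrote 5B at 0x17 = fe2afe4116
query mem[0x0b]=0xc8, mem[0x1b]=0x16, mem[0x15]=0x24, mem[0x19]=0xfe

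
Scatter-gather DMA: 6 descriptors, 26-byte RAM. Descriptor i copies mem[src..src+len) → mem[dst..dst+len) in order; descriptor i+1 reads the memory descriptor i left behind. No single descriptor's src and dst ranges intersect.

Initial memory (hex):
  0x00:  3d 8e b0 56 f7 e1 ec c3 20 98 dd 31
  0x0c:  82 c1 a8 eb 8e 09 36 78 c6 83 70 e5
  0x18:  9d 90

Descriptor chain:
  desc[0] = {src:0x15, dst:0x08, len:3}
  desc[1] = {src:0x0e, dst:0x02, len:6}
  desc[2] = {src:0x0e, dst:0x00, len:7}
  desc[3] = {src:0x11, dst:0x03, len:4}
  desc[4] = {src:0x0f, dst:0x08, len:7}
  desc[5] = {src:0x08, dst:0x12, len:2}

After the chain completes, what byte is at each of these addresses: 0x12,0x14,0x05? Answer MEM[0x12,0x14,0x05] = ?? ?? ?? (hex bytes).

MEM[0x12,0x14,0x05] = eb c6 78

#0 dst[0x08+3] := {0x83,0x70,0xe5}
#1 dst[0x02+6] := {0xa8,0xeb,0x8e,0x09,0x36,0x78}
#2 dst[0x00+7] := {0xa8,0xeb,0x8e,0x09,0x36,0x78,0xc6}
#3 dst[0x03+4] := {0x09,0x36,0x78,0xc6}
#4 dst[0x08+7] := {0xeb,0x8e,0x09,0x36,0x78,0xc6,0x83}
#5 dst[0x12+2] := {0xeb,0x8e}
query mem[0x12]=0xeb, mem[0x14]=0xc6, mem[0x05]=0x78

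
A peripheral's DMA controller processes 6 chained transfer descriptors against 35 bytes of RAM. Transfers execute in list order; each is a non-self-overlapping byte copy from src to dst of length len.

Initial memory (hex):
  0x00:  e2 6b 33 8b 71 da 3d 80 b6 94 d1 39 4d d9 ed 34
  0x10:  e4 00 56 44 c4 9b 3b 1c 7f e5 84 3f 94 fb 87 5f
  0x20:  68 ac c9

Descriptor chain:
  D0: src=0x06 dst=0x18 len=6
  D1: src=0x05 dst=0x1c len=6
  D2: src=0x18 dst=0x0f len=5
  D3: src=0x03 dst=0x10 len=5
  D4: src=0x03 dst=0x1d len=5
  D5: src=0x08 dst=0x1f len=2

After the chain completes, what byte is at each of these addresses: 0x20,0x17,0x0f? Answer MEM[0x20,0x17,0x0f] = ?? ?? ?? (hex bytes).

MEM[0x20,0x17,0x0f] = 94 1c 3d

[0] 0x06->0x18 len=6 : 3d 80 b6 94 d1 39
[1] 0x05->0x1c len=6 : da 3d 80 b6 94 d1
[2] 0x18->0x0f len=5 : 3d 80 b6 94 da
[3] 0x03->0x10 len=5 : 8b 71 da 3d 80
[4] 0x03->0x1d len=5 : 8b 71 da 3d 80
[5] 0x08->0x1f len=2 : b6 94
query mem[0x20]=0x94, mem[0x17]=0x1c, mem[0x0f]=0x3d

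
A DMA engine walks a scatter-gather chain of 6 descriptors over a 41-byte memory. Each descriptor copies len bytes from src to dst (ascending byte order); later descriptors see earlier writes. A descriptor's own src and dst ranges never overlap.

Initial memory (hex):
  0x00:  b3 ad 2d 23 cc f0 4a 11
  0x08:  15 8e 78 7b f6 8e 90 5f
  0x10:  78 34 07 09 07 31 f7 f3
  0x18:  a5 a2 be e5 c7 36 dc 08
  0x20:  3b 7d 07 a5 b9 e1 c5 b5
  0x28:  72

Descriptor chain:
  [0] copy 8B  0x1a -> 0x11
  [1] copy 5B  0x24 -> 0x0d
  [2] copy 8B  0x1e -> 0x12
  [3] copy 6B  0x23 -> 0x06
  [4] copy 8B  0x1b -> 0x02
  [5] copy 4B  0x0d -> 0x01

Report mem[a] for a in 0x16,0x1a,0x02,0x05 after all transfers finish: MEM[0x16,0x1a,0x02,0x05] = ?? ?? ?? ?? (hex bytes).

MEM[0x16,0x1a,0x02,0x05] = 07 be e1 dc

#0 dst[0x11+8] := {0xbe,0xe5,0xc7,0x36,0xdc,0x08,0x3b,0x7d}
#1 dst[0x0d+5] := {0xb9,0xe1,0xc5,0xb5,0x72}
#2 dst[0x12+8] := {0xdc,0x08,0x3b,0x7d,0x07,0xa5,0xb9,0xe1}
#3 dst[0x06+6] := {0xa5,0xb9,0xe1,0xc5,0xb5,0x72}
#4 dst[0x02+8] := {0xe5,0xc7,0x36,0xdc,0x08,0x3b,0x7d,0x07}
#5 dst[0x01+4] := {0xb9,0xe1,0xc5,0xb5}
query mem[0x16]=0x07, mem[0x1a]=0xbe, mem[0x02]=0xe1, mem[0x05]=0xdc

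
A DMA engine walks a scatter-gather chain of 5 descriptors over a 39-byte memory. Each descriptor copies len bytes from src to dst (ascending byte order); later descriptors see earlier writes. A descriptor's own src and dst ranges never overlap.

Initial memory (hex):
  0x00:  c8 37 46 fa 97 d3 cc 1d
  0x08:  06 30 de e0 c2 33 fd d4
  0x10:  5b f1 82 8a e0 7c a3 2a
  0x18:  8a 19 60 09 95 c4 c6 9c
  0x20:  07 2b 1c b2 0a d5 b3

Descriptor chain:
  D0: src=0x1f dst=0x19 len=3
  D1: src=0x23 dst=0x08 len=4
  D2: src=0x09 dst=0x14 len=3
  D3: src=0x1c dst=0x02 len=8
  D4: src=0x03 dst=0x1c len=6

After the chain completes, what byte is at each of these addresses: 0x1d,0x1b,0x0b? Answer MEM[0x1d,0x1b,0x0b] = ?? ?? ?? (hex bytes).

  after D0: wrote 3B at 0x19 = 9c072b
  after D1: wrote 4B at 0x08 = b20ad5b3
  after D2: wrote 3B at 0x14 = 0ad5b3
  after D3: wrote 8B at 0x02 = 95c4c69c072b1cb2
  after D4: wrote 6B at 0x1c = c4c69c072b1c
query mem[0x1d]=0xc6, mem[0x1b]=0x2b, mem[0x0b]=0xb3

MEM[0x1d,0x1b,0x0b] = c6 2b b3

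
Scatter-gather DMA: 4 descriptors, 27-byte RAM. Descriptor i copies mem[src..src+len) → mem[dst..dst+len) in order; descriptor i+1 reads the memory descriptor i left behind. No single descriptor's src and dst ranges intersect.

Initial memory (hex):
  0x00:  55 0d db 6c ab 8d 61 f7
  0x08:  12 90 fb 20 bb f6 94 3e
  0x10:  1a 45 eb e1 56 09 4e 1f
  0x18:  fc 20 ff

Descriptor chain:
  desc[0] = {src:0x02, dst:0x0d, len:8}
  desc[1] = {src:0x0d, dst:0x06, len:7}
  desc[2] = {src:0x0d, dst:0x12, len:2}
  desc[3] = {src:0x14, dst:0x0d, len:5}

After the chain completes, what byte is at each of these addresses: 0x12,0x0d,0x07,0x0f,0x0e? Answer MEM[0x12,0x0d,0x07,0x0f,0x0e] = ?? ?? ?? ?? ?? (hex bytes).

MEM[0x12,0x0d,0x07,0x0f,0x0e] = db 90 6c 4e 09

#0 dst[0x0d+8] := {0xdb,0x6c,0xab,0x8d,0x61,0xf7,0x12,0x90}
#1 dst[0x06+7] := {0xdb,0x6c,0xab,0x8d,0x61,0xf7,0x12}
#2 dst[0x12+2] := {0xdb,0x6c}
#3 dst[0x0d+5] := {0x90,0x09,0x4e,0x1f,0xfc}
query mem[0x12]=0xdb, mem[0x0d]=0x90, mem[0x07]=0x6c, mem[0x0f]=0x4e, mem[0x0e]=0x09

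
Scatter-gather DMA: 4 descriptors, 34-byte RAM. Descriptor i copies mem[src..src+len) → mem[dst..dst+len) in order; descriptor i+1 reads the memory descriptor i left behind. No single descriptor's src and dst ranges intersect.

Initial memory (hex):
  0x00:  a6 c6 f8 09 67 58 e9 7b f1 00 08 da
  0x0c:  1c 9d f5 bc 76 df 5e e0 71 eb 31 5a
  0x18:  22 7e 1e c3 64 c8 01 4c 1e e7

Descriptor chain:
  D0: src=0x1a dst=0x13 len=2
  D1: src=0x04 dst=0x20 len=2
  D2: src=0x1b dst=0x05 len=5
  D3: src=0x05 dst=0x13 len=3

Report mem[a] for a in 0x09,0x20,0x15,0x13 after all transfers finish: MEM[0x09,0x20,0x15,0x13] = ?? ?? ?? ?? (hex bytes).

D0: mem[0x13..0x14] <- [1e c3]
D1: mem[0x20..0x21] <- [67 58]
D2: mem[0x05..0x09] <- [c3 64 c8 01 4c]
D3: mem[0x13..0x15] <- [c3 64 c8]
query mem[0x09]=0x4c, mem[0x20]=0x67, mem[0x15]=0xc8, mem[0x13]=0xc3

MEM[0x09,0x20,0x15,0x13] = 4c 67 c8 c3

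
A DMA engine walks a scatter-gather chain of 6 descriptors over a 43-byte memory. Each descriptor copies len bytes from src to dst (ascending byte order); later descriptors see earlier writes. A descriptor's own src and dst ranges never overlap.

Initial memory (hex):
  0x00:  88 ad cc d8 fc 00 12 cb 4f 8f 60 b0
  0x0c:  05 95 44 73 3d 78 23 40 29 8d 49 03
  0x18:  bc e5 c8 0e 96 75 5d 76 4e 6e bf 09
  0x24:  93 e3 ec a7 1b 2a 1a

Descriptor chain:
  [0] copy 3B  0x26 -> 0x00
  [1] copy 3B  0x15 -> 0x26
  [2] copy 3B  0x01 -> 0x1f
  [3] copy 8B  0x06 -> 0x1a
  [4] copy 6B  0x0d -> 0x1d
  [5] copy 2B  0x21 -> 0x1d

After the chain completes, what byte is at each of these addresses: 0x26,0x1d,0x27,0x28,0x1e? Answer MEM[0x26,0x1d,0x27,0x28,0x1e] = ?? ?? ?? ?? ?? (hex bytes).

MEM[0x26,0x1d,0x27,0x28,0x1e] = 8d 78 49 03 23

[0] 0x26->0x00 len=3 : ec a7 1b
[1] 0x15->0x26 len=3 : 8d 49 03
[2] 0x01->0x1f len=3 : a7 1b d8
[3] 0x06->0x1a len=8 : 12 cb 4f 8f 60 b0 05 95
[4] 0x0d->0x1d len=6 : 95 44 73 3d 78 23
[5] 0x21->0x1d len=2 : 78 23
query mem[0x26]=0x8d, mem[0x1d]=0x78, mem[0x27]=0x49, mem[0x28]=0x03, mem[0x1e]=0x23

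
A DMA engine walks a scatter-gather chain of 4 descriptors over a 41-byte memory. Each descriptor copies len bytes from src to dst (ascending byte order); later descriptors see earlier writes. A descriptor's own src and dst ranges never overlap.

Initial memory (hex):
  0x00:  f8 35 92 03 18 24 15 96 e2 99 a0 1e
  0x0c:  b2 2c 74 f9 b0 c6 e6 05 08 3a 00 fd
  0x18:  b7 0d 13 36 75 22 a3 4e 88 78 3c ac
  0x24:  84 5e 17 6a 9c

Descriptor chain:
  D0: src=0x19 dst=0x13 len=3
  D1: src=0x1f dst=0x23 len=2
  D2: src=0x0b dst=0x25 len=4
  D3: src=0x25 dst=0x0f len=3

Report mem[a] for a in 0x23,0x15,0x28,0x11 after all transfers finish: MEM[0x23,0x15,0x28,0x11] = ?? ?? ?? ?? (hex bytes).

MEM[0x23,0x15,0x28,0x11] = 4e 36 74 2c

#0 dst[0x13+3] := {0x0d,0x13,0x36}
#1 dst[0x23+2] := {0x4e,0x88}
#2 dst[0x25+4] := {0x1e,0xb2,0x2c,0x74}
#3 dst[0x0f+3] := {0x1e,0xb2,0x2c}
query mem[0x23]=0x4e, mem[0x15]=0x36, mem[0x28]=0x74, mem[0x11]=0x2c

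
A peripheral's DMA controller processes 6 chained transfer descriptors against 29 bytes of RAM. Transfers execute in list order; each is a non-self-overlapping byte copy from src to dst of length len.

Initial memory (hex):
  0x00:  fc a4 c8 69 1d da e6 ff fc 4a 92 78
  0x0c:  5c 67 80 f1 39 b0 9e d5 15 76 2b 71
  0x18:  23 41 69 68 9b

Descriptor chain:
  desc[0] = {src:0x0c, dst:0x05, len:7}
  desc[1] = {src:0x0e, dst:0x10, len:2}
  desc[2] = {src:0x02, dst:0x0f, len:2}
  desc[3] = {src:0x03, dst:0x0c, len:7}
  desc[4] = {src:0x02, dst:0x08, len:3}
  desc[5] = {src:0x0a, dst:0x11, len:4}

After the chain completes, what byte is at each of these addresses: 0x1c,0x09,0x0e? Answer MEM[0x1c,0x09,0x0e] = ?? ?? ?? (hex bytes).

MEM[0x1c,0x09,0x0e] = 9b 69 5c

D0: mem[0x05..0x0b] <- [5c 67 80 f1 39 b0 9e]
D1: mem[0x10..0x11] <- [80 f1]
D2: mem[0x0f..0x10] <- [c8 69]
D3: mem[0x0c..0x12] <- [69 1d 5c 67 80 f1 39]
D4: mem[0x08..0x0a] <- [c8 69 1d]
D5: mem[0x11..0x14] <- [1d 9e 69 1d]
query mem[0x1c]=0x9b, mem[0x09]=0x69, mem[0x0e]=0x5c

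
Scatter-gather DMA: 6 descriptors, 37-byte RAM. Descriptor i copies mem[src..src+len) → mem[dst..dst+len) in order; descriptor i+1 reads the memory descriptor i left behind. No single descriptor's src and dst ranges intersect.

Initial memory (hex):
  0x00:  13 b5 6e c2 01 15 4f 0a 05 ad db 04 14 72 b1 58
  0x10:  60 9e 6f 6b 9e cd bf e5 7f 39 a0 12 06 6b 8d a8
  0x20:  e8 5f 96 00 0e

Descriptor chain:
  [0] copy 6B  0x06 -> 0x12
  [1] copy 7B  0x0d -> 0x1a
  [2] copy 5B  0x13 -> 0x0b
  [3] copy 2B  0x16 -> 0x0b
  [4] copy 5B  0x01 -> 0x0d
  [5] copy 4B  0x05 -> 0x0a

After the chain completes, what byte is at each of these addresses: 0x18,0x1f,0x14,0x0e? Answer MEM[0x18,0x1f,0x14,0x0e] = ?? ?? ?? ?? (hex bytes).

D0: mem[0x12..0x17] <- [4f 0a 05 ad db 04]
D1: mem[0x1a..0x20] <- [72 b1 58 60 9e 4f 0a]
D2: mem[0x0b..0x0f] <- [0a 05 ad db 04]
D3: mem[0x0b..0x0c] <- [db 04]
D4: mem[0x0d..0x11] <- [b5 6e c2 01 15]
D5: mem[0x0a..0x0d] <- [15 4f 0a 05]
query mem[0x18]=0x7f, mem[0x1f]=0x4f, mem[0x14]=0x05, mem[0x0e]=0x6e

MEM[0x18,0x1f,0x14,0x0e] = 7f 4f 05 6e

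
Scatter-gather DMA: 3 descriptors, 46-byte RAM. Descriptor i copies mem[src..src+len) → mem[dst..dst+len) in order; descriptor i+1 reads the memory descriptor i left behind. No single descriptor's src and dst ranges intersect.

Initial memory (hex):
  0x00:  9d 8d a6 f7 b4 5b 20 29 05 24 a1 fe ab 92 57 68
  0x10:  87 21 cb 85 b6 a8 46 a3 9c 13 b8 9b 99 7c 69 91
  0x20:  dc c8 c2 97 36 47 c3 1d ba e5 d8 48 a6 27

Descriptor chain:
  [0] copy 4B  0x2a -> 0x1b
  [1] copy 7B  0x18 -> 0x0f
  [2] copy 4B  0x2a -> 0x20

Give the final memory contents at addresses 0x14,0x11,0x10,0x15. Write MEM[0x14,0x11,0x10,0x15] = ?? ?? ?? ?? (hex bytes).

MEM[0x14,0x11,0x10,0x15] = a6 b8 13 27

D0: mem[0x1b..0x1e] <- [d8 48 a6 27]
D1: mem[0x0f..0x15] <- [9c 13 b8 d8 48 a6 27]
D2: mem[0x20..0x23] <- [d8 48 a6 27]
query mem[0x14]=0xa6, mem[0x11]=0xb8, mem[0x10]=0x13, mem[0x15]=0x27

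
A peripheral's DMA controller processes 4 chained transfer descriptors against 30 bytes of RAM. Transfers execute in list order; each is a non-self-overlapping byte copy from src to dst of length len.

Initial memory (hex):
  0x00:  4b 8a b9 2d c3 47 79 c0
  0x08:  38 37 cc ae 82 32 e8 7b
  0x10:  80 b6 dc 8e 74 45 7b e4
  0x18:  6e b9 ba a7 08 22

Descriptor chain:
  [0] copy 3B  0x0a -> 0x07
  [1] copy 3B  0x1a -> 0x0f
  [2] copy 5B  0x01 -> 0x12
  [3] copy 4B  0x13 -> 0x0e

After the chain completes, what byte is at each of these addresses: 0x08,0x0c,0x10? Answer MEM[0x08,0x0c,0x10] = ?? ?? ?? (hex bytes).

D0: mem[0x07..0x09] <- [cc ae 82]
D1: mem[0x0f..0x11] <- [ba a7 08]
D2: mem[0x12..0x16] <- [8a b9 2d c3 47]
D3: mem[0x0e..0x11] <- [b9 2d c3 47]
query mem[0x08]=0xae, mem[0x0c]=0x82, mem[0x10]=0xc3

MEM[0x08,0x0c,0x10] = ae 82 c3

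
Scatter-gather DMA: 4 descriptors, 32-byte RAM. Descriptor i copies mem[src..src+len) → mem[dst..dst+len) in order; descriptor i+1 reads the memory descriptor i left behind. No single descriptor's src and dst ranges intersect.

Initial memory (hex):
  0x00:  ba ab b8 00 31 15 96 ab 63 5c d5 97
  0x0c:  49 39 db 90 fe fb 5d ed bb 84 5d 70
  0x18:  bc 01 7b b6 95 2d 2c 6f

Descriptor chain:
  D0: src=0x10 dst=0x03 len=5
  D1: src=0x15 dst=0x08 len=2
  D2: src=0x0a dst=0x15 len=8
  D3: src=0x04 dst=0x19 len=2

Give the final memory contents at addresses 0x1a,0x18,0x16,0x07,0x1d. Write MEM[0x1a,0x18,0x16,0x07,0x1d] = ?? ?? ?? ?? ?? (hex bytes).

MEM[0x1a,0x18,0x16,0x07,0x1d] = 5d 39 97 bb 2d

#0 dst[0x03+5] := {0xfe,0xfb,0x5d,0xed,0xbb}
#1 dst[0x08+2] := {0x84,0x5d}
#2 dst[0x15+8] := {0xd5,0x97,0x49,0x39,0xdb,0x90,0xfe,0xfb}
#3 dst[0x19+2] := {0xfb,0x5d}
query mem[0x1a]=0x5d, mem[0x18]=0x39, mem[0x16]=0x97, mem[0x07]=0xbb, mem[0x1d]=0x2d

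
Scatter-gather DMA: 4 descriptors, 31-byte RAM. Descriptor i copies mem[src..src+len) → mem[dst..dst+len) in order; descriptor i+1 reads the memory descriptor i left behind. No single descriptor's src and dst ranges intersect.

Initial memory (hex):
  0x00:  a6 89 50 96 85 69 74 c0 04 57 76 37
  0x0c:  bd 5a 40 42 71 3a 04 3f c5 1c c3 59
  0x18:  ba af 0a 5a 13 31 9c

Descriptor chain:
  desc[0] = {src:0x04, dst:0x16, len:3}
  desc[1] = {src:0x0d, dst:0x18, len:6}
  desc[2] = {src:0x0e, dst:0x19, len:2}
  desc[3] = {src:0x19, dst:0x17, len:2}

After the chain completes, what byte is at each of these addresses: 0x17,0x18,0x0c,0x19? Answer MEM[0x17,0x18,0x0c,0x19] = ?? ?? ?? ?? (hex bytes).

  after D0: wrote 3B at 0x16 = 856974
  after D1: wrote 6B at 0x18 = 5a4042713a04
  after D2: wrote 2B at 0x19 = 4042
  after D3: wrote 2B at 0x17 = 4042
query mem[0x17]=0x40, mem[0x18]=0x42, mem[0x0c]=0xbd, mem[0x19]=0x40

MEM[0x17,0x18,0x0c,0x19] = 40 42 bd 40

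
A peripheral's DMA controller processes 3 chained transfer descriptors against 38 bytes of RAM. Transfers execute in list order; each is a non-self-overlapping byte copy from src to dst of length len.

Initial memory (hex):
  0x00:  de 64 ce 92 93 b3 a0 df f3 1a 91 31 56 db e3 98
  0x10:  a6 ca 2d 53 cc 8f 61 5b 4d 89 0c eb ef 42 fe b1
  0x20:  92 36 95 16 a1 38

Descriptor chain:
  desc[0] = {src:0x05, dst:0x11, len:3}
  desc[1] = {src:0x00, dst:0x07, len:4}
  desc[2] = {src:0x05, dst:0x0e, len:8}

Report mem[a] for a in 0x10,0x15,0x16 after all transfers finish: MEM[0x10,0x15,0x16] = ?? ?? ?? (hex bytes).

MEM[0x10,0x15,0x16] = de 56 61

[0] 0x05->0x11 len=3 : b3 a0 df
[1] 0x00->0x07 len=4 : de 64 ce 92
[2] 0x05->0x0e len=8 : b3 a0 de 64 ce 92 31 56
query mem[0x10]=0xde, mem[0x15]=0x56, mem[0x16]=0x61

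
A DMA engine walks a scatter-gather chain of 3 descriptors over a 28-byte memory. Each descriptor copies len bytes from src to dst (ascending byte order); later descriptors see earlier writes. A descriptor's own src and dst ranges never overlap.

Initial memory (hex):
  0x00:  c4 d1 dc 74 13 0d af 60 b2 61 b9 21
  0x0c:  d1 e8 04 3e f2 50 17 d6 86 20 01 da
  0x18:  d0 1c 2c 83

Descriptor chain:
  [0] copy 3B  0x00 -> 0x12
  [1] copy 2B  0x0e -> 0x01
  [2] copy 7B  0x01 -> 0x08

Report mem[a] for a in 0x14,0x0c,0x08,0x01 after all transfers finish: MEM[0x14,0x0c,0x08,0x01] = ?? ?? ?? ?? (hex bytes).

  after D0: wrote 3B at 0x12 = c4d1dc
  after D1: wrote 2B at 0x01 = 043e
  after D2: wrote 7B at 0x08 = 043e74130daf60
query mem[0x14]=0xdc, mem[0x0c]=0x0d, mem[0x08]=0x04, mem[0x01]=0x04

MEM[0x14,0x0c,0x08,0x01] = dc 0d 04 04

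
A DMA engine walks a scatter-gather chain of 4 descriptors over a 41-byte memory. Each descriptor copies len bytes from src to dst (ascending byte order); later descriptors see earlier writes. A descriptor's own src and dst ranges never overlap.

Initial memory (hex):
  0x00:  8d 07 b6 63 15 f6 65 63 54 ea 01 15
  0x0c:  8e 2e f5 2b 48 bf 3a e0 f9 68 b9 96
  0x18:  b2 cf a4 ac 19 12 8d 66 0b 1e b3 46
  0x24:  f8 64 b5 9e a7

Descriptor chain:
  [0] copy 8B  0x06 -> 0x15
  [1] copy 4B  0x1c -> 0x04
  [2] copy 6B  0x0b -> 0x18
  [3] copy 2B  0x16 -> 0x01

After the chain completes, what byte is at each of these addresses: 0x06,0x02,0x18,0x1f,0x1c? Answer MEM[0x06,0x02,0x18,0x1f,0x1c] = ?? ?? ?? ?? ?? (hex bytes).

D0: mem[0x15..0x1c] <- [65 63 54 ea 01 15 8e 2e]
D1: mem[0x04..0x07] <- [2e 12 8d 66]
D2: mem[0x18..0x1d] <- [15 8e 2e f5 2b 48]
D3: mem[0x01..0x02] <- [63 54]
query mem[0x06]=0x8d, mem[0x02]=0x54, mem[0x18]=0x15, mem[0x1f]=0x66, mem[0x1c]=0x2b

MEM[0x06,0x02,0x18,0x1f,0x1c] = 8d 54 15 66 2b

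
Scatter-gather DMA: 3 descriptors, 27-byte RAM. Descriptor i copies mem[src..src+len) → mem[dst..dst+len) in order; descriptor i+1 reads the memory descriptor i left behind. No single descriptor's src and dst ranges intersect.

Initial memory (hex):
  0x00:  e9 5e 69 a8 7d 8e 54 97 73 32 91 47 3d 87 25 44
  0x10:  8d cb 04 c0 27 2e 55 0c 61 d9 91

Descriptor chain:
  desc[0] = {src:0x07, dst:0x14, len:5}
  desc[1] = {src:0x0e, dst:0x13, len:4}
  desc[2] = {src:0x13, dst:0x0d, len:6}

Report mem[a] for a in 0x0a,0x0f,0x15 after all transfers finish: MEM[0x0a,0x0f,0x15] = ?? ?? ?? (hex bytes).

  after D0: wrote 5B at 0x14 = 9773329147
  after D1: wrote 4B at 0x13 = 25448dcb
  after D2: wrote 6B at 0x0d = 25448dcb9147
query mem[0x0a]=0x91, mem[0x0f]=0x8d, mem[0x15]=0x8d

MEM[0x0a,0x0f,0x15] = 91 8d 8d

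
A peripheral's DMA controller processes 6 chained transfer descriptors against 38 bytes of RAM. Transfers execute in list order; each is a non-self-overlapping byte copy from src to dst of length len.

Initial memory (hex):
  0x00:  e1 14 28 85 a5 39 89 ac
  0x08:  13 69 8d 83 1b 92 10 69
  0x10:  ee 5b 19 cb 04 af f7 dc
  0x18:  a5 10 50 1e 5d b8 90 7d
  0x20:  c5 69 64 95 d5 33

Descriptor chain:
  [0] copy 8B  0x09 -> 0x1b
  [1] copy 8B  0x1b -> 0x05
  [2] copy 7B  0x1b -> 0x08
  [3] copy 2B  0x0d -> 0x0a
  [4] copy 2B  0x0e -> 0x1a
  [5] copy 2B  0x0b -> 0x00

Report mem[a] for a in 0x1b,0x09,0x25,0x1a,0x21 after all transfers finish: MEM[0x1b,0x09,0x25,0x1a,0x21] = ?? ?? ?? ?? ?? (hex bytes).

MEM[0x1b,0x09,0x25,0x1a,0x21] = 69 8d 33 69 69

D0: mem[0x1b..0x22] <- [69 8d 83 1b 92 10 69 ee]
D1: mem[0x05..0x0c] <- [69 8d 83 1b 92 10 69 ee]
D2: mem[0x08..0x0e] <- [69 8d 83 1b 92 10 69]
D3: mem[0x0a..0x0b] <- [10 69]
D4: mem[0x1a..0x1b] <- [69 69]
D5: mem[0x00..0x01] <- [69 92]
query mem[0x1b]=0x69, mem[0x09]=0x8d, mem[0x25]=0x33, mem[0x1a]=0x69, mem[0x21]=0x69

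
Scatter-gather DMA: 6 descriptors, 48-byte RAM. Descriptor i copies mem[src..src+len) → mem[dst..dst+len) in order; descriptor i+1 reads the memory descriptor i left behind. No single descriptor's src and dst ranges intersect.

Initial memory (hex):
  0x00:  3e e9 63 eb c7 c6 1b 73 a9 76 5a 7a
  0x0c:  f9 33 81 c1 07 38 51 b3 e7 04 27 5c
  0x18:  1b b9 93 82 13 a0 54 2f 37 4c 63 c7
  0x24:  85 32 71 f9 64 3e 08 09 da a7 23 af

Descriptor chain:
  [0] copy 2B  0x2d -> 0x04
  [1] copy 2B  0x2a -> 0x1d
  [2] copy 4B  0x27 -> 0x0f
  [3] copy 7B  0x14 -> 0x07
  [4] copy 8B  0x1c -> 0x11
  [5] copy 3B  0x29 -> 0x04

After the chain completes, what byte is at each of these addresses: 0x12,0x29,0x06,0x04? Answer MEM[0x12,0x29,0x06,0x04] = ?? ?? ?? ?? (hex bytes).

[0] 0x2d->0x04 len=2 : a7 23
[1] 0x2a->0x1d len=2 : 08 09
[2] 0x27->0x0f len=4 : f9 64 3e 08
[3] 0x14->0x07 len=7 : e7 04 27 5c 1b b9 93
[4] 0x1c->0x11 len=8 : 13 08 09 2f 37 4c 63 c7
[5] 0x29->0x04 len=3 : 3e 08 09
query mem[0x12]=0x08, mem[0x29]=0x3e, mem[0x06]=0x09, mem[0x04]=0x3e

MEM[0x12,0x29,0x06,0x04] = 08 3e 09 3e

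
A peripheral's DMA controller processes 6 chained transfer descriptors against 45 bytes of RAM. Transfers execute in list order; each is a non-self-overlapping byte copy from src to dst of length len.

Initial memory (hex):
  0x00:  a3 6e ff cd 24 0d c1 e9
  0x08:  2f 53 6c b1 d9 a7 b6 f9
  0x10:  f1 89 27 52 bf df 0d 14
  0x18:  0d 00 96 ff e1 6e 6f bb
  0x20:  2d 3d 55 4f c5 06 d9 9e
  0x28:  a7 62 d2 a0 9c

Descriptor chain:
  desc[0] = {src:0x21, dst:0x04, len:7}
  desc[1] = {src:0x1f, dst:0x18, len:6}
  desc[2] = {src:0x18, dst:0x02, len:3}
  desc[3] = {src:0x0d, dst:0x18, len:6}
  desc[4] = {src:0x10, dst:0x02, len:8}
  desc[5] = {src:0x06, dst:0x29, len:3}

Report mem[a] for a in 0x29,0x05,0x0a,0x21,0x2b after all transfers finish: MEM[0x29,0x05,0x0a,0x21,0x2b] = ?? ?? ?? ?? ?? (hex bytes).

  after D0: wrote 7B at 0x04 = 3d554fc506d99e
  after D1: wrote 6B at 0x18 = bb2d3d554fc5
  after D2: wrote 3B at 0x02 = bb2d3d
  after D3: wrote 6B at 0x18 = a7b6f9f18927
  after D4: wrote 8B at 0x02 = f1892752bfdf0d14
  after D5: wrote 3B at 0x29 = bfdf0d
query mem[0x29]=0xbf, mem[0x05]=0x52, mem[0x0a]=0x9e, mem[0x21]=0x3d, mem[0x2b]=0x0d

MEM[0x29,0x05,0x0a,0x21,0x2b] = bf 52 9e 3d 0d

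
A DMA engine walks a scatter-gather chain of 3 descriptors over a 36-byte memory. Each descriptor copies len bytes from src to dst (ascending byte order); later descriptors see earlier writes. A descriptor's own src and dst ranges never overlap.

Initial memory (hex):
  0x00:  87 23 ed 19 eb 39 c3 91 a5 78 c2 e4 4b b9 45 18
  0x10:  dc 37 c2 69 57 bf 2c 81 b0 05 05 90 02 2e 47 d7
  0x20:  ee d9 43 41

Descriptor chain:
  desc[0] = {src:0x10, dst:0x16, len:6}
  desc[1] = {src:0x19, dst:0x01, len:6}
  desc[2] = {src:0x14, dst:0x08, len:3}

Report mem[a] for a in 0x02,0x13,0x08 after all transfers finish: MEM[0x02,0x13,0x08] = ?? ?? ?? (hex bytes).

MEM[0x02,0x13,0x08] = 57 69 57

[0] 0x10->0x16 len=6 : dc 37 c2 69 57 bf
[1] 0x19->0x01 len=6 : 69 57 bf 02 2e 47
[2] 0x14->0x08 len=3 : 57 bf dc
query mem[0x02]=0x57, mem[0x13]=0x69, mem[0x08]=0x57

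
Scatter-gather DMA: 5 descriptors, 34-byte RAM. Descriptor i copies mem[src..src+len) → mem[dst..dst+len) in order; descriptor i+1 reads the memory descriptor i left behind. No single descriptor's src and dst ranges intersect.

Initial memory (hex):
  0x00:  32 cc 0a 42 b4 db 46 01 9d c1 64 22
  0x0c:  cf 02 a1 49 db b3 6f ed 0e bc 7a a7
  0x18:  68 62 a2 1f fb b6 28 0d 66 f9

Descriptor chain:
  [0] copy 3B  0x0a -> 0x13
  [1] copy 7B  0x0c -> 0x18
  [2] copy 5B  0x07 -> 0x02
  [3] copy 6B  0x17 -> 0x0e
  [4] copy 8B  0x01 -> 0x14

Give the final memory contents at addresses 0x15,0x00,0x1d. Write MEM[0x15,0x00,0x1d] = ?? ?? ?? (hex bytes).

[0] 0x0a->0x13 len=3 : 64 22 cf
[1] 0x0c->0x18 len=7 : cf 02 a1 49 db b3 6f
[2] 0x07->0x02 len=5 : 01 9d c1 64 22
[3] 0x17->0x0e len=6 : a7 cf 02 a1 49 db
[4] 0x01->0x14 len=8 : cc 01 9d c1 64 22 01 9d
query mem[0x15]=0x01, mem[0x00]=0x32, mem[0x1d]=0xb3

MEM[0x15,0x00,0x1d] = 01 32 b3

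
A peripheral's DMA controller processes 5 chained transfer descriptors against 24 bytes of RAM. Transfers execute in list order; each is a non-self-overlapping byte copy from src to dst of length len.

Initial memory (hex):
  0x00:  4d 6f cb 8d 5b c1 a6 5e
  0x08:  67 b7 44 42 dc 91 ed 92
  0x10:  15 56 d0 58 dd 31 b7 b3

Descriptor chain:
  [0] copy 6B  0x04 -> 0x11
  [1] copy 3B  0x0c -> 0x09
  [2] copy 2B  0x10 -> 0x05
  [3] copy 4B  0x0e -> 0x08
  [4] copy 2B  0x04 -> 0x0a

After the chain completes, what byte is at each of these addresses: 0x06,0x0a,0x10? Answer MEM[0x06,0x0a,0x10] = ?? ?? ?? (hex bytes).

D0: mem[0x11..0x16] <- [5b c1 a6 5e 67 b7]
D1: mem[0x09..0x0b] <- [dc 91 ed]
D2: mem[0x05..0x06] <- [15 5b]
D3: mem[0x08..0x0b] <- [ed 92 15 5b]
D4: mem[0x0a..0x0b] <- [5b 15]
query mem[0x06]=0x5b, mem[0x0a]=0x5b, mem[0x10]=0x15

MEM[0x06,0x0a,0x10] = 5b 5b 15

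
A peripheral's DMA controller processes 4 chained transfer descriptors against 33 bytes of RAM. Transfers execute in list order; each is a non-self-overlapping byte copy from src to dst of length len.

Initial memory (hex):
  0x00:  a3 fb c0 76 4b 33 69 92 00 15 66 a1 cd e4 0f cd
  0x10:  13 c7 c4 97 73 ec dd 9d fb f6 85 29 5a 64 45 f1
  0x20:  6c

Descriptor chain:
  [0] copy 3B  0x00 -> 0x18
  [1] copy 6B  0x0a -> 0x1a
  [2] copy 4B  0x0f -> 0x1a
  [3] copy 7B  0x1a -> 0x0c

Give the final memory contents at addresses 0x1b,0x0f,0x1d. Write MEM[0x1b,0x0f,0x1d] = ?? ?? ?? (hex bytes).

D0: mem[0x18..0x1a] <- [a3 fb c0]
D1: mem[0x1a..0x1f] <- [66 a1 cd e4 0f cd]
D2: mem[0x1a..0x1d] <- [cd 13 c7 c4]
D3: mem[0x0c..0x12] <- [cd 13 c7 c4 0f cd 6c]
query mem[0x1b]=0x13, mem[0x0f]=0xc4, mem[0x1d]=0xc4

MEM[0x1b,0x0f,0x1d] = 13 c4 c4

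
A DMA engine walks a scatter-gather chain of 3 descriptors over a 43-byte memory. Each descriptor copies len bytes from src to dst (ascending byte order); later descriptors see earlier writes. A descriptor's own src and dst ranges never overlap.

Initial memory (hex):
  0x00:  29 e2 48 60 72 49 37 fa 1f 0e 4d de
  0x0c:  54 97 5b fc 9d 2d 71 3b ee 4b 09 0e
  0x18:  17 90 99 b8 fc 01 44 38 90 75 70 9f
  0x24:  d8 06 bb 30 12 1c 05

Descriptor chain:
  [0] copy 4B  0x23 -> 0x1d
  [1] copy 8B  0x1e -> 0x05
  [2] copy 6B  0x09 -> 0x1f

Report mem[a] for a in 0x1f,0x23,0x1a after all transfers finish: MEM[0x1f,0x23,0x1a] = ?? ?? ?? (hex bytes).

[0] 0x23->0x1d len=4 : 9f d8 06 bb
[1] 0x1e->0x05 len=8 : d8 06 bb 75 70 9f d8 06
[2] 0x09->0x1f len=6 : 70 9f d8 06 97 5b
query mem[0x1f]=0x70, mem[0x23]=0x97, mem[0x1a]=0x99

MEM[0x1f,0x23,0x1a] = 70 97 99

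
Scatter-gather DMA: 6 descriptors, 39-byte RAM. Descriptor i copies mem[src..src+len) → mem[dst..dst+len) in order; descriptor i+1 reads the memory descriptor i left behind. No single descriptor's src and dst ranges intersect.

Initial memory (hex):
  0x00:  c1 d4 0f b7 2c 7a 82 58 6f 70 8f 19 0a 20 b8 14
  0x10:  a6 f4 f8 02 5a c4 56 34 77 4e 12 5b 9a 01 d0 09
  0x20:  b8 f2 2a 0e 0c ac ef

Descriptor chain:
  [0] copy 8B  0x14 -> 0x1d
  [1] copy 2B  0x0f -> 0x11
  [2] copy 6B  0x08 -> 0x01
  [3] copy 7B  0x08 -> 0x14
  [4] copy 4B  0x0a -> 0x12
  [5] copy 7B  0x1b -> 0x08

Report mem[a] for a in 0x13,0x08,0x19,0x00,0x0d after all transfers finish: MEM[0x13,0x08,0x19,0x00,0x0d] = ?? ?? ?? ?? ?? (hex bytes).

[0] 0x14->0x1d len=8 : 5a c4 56 34 77 4e 12 5b
[1] 0x0f->0x11 len=2 : 14 a6
[2] 0x08->0x01 len=6 : 6f 70 8f 19 0a 20
[3] 0x08->0x14 len=7 : 6f 70 8f 19 0a 20 b8
[4] 0x0a->0x12 len=4 : 8f 19 0a 20
[5] 0x1b->0x08 len=7 : 5b 9a 5a c4 56 34 77
query mem[0x13]=0x19, mem[0x08]=0x5b, mem[0x19]=0x20, mem[0x00]=0xc1, mem[0x0d]=0x34

MEM[0x13,0x08,0x19,0x00,0x0d] = 19 5b 20 c1 34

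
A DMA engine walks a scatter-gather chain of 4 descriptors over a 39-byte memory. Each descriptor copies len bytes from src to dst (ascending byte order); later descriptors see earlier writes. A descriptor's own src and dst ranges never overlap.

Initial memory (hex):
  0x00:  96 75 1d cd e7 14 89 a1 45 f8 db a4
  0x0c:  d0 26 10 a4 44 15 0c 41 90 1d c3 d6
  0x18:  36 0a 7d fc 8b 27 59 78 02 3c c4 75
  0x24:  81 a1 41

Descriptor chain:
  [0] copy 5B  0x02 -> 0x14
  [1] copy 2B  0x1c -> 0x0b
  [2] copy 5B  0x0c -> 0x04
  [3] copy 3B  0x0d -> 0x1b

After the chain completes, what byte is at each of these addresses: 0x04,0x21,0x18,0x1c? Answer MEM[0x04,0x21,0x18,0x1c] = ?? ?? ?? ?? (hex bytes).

D0: mem[0x14..0x18] <- [1d cd e7 14 89]
D1: mem[0x0b..0x0c] <- [8b 27]
D2: mem[0x04..0x08] <- [27 26 10 a4 44]
D3: mem[0x1b..0x1d] <- [26 10 a4]
query mem[0x04]=0x27, mem[0x21]=0x3c, mem[0x18]=0x89, mem[0x1c]=0x10

MEM[0x04,0x21,0x18,0x1c] = 27 3c 89 10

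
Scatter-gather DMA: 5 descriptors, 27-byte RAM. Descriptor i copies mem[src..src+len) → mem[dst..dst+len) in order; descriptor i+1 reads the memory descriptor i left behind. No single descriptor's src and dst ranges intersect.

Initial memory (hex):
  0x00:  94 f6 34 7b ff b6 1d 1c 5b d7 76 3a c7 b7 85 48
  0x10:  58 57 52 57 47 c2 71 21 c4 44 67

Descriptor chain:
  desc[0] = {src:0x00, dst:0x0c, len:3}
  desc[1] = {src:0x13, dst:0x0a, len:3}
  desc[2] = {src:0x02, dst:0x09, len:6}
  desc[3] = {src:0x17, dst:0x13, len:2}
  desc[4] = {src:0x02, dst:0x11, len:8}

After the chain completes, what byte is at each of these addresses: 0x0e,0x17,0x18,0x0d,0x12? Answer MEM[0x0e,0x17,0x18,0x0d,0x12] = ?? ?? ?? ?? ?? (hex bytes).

D0: mem[0x0c..0x0e] <- [94 f6 34]
D1: mem[0x0a..0x0c] <- [57 47 c2]
D2: mem[0x09..0x0e] <- [34 7b ff b6 1d 1c]
D3: mem[0x13..0x14] <- [21 c4]
D4: mem[0x11..0x18] <- [34 7b ff b6 1d 1c 5b 34]
query mem[0x0e]=0x1c, mem[0x17]=0x5b, mem[0x18]=0x34, mem[0x0d]=0x1d, mem[0x12]=0x7b

MEM[0x0e,0x17,0x18,0x0d,0x12] = 1c 5b 34 1d 7b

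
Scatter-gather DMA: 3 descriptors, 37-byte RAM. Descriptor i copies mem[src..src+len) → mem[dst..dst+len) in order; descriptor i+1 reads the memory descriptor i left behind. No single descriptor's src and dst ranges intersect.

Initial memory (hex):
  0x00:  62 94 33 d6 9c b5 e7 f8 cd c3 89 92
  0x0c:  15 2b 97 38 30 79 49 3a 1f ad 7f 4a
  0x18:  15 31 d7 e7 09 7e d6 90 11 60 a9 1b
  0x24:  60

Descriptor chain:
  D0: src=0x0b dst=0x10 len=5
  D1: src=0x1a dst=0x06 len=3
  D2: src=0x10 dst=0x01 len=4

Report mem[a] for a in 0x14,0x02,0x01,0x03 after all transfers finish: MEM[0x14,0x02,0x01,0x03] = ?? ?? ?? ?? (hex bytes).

[0] 0x0b->0x10 len=5 : 92 15 2b 97 38
[1] 0x1a->0x06 len=3 : d7 e7 09
[2] 0x10->0x01 len=4 : 92 15 2b 97
query mem[0x14]=0x38, mem[0x02]=0x15, mem[0x01]=0x92, mem[0x03]=0x2b

MEM[0x14,0x02,0x01,0x03] = 38 15 92 2b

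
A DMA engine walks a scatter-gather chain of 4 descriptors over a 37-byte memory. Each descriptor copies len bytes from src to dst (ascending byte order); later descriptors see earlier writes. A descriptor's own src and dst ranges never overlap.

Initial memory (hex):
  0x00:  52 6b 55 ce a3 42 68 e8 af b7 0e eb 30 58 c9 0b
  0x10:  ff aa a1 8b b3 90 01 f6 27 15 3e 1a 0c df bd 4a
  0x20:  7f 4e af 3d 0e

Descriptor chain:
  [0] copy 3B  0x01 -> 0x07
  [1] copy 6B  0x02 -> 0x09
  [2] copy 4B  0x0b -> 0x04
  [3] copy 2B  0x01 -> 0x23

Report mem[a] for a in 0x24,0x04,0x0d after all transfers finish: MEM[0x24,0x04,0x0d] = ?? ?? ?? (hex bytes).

MEM[0x24,0x04,0x0d] = 55 a3 68

#0 dst[0x07+3] := {0x6b,0x55,0xce}
#1 dst[0x09+6] := {0x55,0xce,0xa3,0x42,0x68,0x6b}
#2 dst[0x04+4] := {0xa3,0x42,0x68,0x6b}
#3 dst[0x23+2] := {0x6b,0x55}
query mem[0x24]=0x55, mem[0x04]=0xa3, mem[0x0d]=0x68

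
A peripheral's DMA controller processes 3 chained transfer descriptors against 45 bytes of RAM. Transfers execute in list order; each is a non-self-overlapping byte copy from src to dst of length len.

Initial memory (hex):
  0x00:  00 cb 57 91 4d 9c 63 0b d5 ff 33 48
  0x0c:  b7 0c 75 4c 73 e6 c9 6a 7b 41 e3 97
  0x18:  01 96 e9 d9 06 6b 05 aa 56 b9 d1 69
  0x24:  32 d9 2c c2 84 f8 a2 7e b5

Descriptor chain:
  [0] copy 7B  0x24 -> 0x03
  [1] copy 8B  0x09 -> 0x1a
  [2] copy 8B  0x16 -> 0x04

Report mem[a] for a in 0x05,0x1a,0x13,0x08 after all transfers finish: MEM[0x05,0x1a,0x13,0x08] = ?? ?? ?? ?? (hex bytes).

MEM[0x05,0x1a,0x13,0x08] = 97 a2 6a a2

[0] 0x24->0x03 len=7 : 32 d9 2c c2 84 f8 a2
[1] 0x09->0x1a len=8 : a2 33 48 b7 0c 75 4c 73
[2] 0x16->0x04 len=8 : e3 97 01 96 a2 33 48 b7
query mem[0x05]=0x97, mem[0x1a]=0xa2, mem[0x13]=0x6a, mem[0x08]=0xa2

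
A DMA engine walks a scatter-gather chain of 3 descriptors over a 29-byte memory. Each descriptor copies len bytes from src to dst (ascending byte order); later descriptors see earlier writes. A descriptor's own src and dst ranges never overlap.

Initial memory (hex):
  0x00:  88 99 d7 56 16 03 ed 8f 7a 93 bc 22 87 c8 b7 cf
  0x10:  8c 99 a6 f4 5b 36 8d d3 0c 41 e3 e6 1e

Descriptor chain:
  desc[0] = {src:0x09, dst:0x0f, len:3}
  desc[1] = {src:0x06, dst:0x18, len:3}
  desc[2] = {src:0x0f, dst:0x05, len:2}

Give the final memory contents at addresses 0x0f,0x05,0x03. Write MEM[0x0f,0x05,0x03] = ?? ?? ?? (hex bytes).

[0] 0x09->0x0f len=3 : 93 bc 22
[1] 0x06->0x18 len=3 : ed 8f 7a
[2] 0x0f->0x05 len=2 : 93 bc
query mem[0x0f]=0x93, mem[0x05]=0x93, mem[0x03]=0x56

MEM[0x0f,0x05,0x03] = 93 93 56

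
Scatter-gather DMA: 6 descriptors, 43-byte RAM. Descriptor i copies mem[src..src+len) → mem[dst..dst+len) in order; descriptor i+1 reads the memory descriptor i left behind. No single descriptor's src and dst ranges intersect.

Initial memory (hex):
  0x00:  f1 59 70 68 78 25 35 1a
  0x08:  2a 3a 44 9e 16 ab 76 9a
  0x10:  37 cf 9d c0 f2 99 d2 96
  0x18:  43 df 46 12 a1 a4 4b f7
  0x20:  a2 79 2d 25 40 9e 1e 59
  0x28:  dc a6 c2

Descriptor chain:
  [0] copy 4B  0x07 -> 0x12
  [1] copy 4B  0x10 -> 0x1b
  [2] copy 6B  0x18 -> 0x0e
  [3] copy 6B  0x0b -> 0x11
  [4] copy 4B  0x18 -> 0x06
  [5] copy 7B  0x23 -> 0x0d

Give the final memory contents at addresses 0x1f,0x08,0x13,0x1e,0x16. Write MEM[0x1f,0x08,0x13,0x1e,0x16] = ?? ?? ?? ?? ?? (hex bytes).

MEM[0x1f,0x08,0x13,0x1e,0x16] = f7 46 a6 2a 46

#0 dst[0x12+4] := {0x1a,0x2a,0x3a,0x44}
#1 dst[0x1b+4] := {0x37,0xcf,0x1a,0x2a}
#2 dst[0x0e+6] := {0x43,0xdf,0x46,0x37,0xcf,0x1a}
#3 dst[0x11+6] := {0x9e,0x16,0xab,0x43,0xdf,0x46}
#4 dst[0x06+4] := {0x43,0xdf,0x46,0x37}
#5 dst[0x0d+7] := {0x25,0x40,0x9e,0x1e,0x59,0xdc,0xa6}
query mem[0x1f]=0xf7, mem[0x08]=0x46, mem[0x13]=0xa6, mem[0x1e]=0x2a, mem[0x16]=0x46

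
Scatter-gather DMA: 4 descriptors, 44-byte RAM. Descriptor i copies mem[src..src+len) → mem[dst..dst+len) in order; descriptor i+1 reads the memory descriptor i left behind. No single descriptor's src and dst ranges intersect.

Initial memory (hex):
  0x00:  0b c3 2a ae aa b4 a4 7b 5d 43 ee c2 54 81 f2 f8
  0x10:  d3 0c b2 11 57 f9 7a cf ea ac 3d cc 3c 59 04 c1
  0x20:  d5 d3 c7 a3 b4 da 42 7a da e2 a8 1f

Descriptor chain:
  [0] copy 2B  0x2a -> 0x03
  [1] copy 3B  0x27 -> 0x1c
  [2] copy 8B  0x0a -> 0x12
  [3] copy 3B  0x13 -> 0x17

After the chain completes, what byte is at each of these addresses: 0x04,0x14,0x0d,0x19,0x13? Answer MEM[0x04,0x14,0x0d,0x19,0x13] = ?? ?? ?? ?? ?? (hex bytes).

#0 dst[0x03+2] := {0xa8,0x1f}
#1 dst[0x1c+3] := {0x7a,0xda,0xe2}
#2 dst[0x12+8] := {0xee,0xc2,0x54,0x81,0xf2,0xf8,0xd3,0x0c}
#3 dst[0x17+3] := {0xc2,0x54,0x81}
query mem[0x04]=0x1f, mem[0x14]=0x54, mem[0x0d]=0x81, mem[0x19]=0x81, mem[0x13]=0xc2

MEM[0x04,0x14,0x0d,0x19,0x13] = 1f 54 81 81 c2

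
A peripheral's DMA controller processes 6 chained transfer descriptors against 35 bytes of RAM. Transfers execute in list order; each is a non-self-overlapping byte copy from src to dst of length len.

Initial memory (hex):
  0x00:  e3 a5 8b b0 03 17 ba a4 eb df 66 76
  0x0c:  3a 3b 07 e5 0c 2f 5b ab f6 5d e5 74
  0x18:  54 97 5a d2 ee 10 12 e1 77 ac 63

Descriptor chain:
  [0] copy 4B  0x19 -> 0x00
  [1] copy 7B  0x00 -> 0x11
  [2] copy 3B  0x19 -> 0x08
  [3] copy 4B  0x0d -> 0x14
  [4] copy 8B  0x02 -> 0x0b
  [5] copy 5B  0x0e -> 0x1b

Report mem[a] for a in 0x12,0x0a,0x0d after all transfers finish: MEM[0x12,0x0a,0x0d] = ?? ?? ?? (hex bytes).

MEM[0x12,0x0a,0x0d] = 5a d2 03

#0 dst[0x00+4] := {0x97,0x5a,0xd2,0xee}
#1 dst[0x11+7] := {0x97,0x5a,0xd2,0xee,0x03,0x17,0xba}
#2 dst[0x08+3] := {0x97,0x5a,0xd2}
#3 dst[0x14+4] := {0x3b,0x07,0xe5,0x0c}
#4 dst[0x0b+8] := {0xd2,0xee,0x03,0x17,0xba,0xa4,0x97,0x5a}
#5 dst[0x1b+5] := {0x17,0xba,0xa4,0x97,0x5a}
query mem[0x12]=0x5a, mem[0x0a]=0xd2, mem[0x0d]=0x03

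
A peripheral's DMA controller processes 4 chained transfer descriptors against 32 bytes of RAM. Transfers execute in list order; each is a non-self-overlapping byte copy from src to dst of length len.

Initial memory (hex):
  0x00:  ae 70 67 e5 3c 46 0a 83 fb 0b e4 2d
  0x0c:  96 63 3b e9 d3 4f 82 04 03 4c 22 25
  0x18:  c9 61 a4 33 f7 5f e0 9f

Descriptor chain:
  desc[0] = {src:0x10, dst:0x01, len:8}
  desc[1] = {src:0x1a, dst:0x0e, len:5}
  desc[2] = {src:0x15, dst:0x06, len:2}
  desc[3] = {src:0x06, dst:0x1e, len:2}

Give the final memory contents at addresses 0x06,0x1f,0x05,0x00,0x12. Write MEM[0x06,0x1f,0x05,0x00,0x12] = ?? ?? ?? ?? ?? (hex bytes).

#0 dst[0x01+8] := {0xd3,0x4f,0x82,0x04,0x03,0x4c,0x22,0x25}
#1 dst[0x0e+5] := {0xa4,0x33,0xf7,0x5f,0xe0}
#2 dst[0x06+2] := {0x4c,0x22}
#3 dst[0x1e+2] := {0x4c,0x22}
query mem[0x06]=0x4c, mem[0x1f]=0x22, mem[0x05]=0x03, mem[0x00]=0xae, mem[0x12]=0xe0

MEM[0x06,0x1f,0x05,0x00,0x12] = 4c 22 03 ae e0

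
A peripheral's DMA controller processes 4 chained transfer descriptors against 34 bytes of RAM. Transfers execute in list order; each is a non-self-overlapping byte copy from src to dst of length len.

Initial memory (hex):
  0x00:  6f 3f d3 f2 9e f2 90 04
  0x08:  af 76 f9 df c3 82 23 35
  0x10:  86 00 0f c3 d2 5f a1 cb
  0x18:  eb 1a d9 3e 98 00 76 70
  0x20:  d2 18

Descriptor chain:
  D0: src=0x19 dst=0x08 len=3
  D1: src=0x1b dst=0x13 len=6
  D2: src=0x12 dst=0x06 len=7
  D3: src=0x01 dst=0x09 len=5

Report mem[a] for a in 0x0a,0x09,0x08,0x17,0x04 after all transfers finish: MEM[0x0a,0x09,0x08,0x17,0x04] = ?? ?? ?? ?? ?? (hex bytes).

  after D0: wrote 3B at 0x08 = 1ad93e
  after D1: wrote 6B at 0x13 = 3e98007670d2
  after D2: wrote 7B at 0x06 = 0f3e98007670d2
  after D3: wrote 5B at 0x09 = 3fd3f29ef2
query mem[0x0a]=0xd3, mem[0x09]=0x3f, mem[0x08]=0x98, mem[0x17]=0x70, mem[0x04]=0x9e

MEM[0x0a,0x09,0x08,0x17,0x04] = d3 3f 98 70 9e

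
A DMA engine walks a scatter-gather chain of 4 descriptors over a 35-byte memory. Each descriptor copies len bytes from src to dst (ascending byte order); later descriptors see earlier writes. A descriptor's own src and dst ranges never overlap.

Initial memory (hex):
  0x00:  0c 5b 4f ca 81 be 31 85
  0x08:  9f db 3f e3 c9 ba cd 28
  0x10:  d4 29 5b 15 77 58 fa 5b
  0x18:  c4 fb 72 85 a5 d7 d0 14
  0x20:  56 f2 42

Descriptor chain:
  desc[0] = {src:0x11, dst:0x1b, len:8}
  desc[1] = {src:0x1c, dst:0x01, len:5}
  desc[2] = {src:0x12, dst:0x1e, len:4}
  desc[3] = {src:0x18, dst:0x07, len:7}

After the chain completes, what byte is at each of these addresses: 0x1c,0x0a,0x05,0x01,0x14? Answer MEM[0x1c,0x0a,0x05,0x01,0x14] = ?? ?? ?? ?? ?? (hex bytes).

MEM[0x1c,0x0a,0x05,0x01,0x14] = 5b 29 fa 5b 77

  after D0: wrote 8B at 0x1b = 295b157758fa5bc4
  after D1: wrote 5B at 0x01 = 5b157758fa
  after D2: wrote 4B at 0x1e = 5b157758
  after D3: wrote 7B at 0x07 = c4fb72295b155b
query mem[0x1c]=0x5b, mem[0x0a]=0x29, mem[0x05]=0xfa, mem[0x01]=0x5b, mem[0x14]=0x77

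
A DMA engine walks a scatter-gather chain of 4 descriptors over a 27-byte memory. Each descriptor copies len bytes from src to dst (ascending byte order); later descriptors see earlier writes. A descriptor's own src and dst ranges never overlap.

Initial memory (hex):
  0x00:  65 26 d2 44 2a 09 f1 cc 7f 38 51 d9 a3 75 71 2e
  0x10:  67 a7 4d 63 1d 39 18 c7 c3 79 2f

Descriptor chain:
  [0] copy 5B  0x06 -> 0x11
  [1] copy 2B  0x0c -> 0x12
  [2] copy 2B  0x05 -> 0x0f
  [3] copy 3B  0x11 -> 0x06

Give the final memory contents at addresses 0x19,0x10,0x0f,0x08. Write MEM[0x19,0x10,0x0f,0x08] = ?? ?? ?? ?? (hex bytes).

[0] 0x06->0x11 len=5 : f1 cc 7f 38 51
[1] 0x0c->0x12 len=2 : a3 75
[2] 0x05->0x0f len=2 : 09 f1
[3] 0x11->0x06 len=3 : f1 a3 75
query mem[0x19]=0x79, mem[0x10]=0xf1, mem[0x0f]=0x09, mem[0x08]=0x75

MEM[0x19,0x10,0x0f,0x08] = 79 f1 09 75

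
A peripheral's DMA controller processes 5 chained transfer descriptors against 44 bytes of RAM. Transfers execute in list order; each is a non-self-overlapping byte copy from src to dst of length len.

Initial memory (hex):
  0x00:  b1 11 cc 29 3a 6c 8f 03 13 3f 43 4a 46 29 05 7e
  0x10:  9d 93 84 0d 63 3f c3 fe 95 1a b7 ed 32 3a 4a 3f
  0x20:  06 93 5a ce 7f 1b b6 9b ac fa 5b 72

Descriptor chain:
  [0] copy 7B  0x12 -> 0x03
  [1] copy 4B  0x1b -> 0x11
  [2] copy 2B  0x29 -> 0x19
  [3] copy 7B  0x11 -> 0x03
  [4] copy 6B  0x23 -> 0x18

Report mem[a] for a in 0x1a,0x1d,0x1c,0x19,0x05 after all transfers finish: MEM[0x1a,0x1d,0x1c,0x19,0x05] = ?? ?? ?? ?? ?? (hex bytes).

MEM[0x1a,0x1d,0x1c,0x19,0x05] = 1b ac 9b 7f 3a

  after D0: wrote 7B at 0x03 = 840d633fc3fe95
  after D1: wrote 4B at 0x11 = ed323a4a
  after D2: wrote 2B at 0x19 = fa5b
  after D3: wrote 7B at 0x03 = ed323a4a3fc3fe
  after D4: wrote 6B at 0x18 = ce7f1bb69bac
query mem[0x1a]=0x1b, mem[0x1d]=0xac, mem[0x1c]=0x9b, mem[0x19]=0x7f, mem[0x05]=0x3a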